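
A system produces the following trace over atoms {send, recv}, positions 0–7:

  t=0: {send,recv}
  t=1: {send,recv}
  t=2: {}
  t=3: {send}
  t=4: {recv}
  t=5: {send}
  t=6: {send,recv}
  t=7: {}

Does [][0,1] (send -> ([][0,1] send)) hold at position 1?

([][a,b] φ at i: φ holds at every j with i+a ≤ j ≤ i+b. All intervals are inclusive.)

Check (send -> ([][0,1] send)) at every j in [1,2]:
  j=1: antecedent true; consequent fails at 2 → ✗
  j=2: antecedent false → ✓
Fails at j=1 → formula fails.

False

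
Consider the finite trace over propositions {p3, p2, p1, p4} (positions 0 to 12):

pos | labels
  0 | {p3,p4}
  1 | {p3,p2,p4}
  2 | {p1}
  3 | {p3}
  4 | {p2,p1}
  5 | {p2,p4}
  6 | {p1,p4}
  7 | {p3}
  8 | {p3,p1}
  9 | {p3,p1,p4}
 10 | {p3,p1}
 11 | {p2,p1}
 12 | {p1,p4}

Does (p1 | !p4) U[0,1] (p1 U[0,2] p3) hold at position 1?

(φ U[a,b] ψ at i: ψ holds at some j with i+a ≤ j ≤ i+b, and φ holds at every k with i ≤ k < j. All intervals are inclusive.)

True

Need some j in [1,2] with (p1 U[0,2] p3), and (p1 | !p4) at every k in [1,j-1].
  j=1: (p1 U[0,2] p3) holds; no prefix to check → satisfied.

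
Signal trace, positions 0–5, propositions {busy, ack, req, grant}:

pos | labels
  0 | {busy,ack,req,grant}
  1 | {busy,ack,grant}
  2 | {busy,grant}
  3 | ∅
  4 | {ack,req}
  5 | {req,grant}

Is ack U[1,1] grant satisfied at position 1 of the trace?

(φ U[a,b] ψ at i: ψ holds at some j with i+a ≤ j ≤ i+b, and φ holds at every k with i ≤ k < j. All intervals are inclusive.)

Holds

Need some j in [2,2] with grant, and ack at every k in [1,j-1].
  j=2: grant holds; ack holds at every k in [1,1] → satisfied.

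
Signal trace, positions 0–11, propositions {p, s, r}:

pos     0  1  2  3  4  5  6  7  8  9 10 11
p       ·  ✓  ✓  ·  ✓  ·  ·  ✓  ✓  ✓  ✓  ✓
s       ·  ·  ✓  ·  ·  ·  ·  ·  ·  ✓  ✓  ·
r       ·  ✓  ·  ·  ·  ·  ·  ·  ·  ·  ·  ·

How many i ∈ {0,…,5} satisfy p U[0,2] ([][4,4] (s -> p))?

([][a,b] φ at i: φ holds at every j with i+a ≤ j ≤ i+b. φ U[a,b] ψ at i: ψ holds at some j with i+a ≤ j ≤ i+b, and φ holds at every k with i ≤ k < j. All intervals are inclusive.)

Evaluate at each i in [0,5]:
  i=0: ✓ (rhs at j=0)
  i=1: ✓ (rhs at j=1)
  i=2: ✓ (rhs at j=2)
  i=3: ✓ (rhs at j=3)
  i=4: ✓ (rhs at j=4)
  i=5: ✓ (rhs at j=5)
Positions where it holds: {0, 1, 2, 3, 4, 5} → 6.

6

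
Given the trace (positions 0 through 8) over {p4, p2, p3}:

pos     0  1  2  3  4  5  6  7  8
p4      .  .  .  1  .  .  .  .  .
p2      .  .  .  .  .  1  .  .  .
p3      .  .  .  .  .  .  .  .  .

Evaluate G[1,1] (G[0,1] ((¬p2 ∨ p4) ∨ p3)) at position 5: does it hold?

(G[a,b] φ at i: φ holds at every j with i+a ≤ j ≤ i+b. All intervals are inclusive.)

True

Check G[0,1] ((¬p2 ∨ p4) ∨ p3) at every j in [6,6]:
  j=6: holds on [6,7]
All positions satisfy it → formula holds.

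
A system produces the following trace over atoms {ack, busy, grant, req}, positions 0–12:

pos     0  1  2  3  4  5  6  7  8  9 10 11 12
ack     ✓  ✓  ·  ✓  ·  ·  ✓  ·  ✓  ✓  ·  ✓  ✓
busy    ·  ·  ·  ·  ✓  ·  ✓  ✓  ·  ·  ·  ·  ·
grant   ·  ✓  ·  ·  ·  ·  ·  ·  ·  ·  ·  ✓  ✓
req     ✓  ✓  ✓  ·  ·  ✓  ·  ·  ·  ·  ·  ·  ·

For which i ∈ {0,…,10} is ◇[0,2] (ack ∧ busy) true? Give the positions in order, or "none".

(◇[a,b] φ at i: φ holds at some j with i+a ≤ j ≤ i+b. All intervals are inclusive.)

4, 5, 6

Evaluate at each i in [0,10]:
  i=0: ✗ (none in [0,2])
  i=1: ✗ (none in [1,3])
  i=2: ✗ (none in [2,4])
  i=3: ✗ (none in [3,5])
  i=4: ✓ (witness j=6)
  i=5: ✓ (witness j=6)
  i=6: ✓ (witness j=6)
  i=7: ✗ (none in [7,9])
  i=8: ✗ (none in [8,10])
  i=9: ✗ (none in [9,11])
  i=10: ✗ (none in [10,12])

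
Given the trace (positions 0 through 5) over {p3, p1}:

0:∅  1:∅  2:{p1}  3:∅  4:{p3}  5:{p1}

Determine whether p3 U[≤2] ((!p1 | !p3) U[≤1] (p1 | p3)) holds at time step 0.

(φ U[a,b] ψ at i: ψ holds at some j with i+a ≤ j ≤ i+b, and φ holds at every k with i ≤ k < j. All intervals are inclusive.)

Need some j in [0,2] with ((!p1 | !p3) U[≤1] (p1 | p3)), and p3 at every k in [0,j-1].
  j=0: ((!p1 | !p3) U[≤1] (p1 | p3)) — fails.
  j=1: ((!p1 | !p3) U[≤1] (p1 | p3)) holds, but p3 fails at k=0 → not this j.
  j=2: ((!p1 | !p3) U[≤1] (p1 | p3)) holds, but p3 fails at k=0 → not this j.
No j in the window works → until fails.

False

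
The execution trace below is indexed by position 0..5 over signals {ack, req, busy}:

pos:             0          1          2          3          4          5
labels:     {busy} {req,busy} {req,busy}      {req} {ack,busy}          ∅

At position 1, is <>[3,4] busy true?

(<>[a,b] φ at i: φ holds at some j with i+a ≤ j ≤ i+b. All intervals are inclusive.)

Check busy at each j in [4,5]:
  j=4: true
  j=5: false
Found at j=4 → formula holds.

Yes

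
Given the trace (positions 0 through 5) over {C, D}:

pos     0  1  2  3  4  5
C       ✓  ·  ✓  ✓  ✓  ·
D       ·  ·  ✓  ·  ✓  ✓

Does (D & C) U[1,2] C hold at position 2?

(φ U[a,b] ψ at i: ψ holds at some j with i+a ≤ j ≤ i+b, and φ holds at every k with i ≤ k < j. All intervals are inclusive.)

Need some j in [3,4] with C, and (D & C) at every k in [2,j-1].
  j=3: C holds; (D & C) holds at every k in [2,2] → satisfied.

Yes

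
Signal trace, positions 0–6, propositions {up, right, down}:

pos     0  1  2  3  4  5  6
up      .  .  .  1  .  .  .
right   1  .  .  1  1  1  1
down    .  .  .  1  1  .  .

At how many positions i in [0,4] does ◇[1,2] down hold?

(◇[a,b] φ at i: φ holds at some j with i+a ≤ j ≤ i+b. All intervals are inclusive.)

3

Evaluate at each i in [0,4]:
  i=0: ✗ (none in [1,2])
  i=1: ✓ (witness j=3)
  i=2: ✓ (witness j=3)
  i=3: ✓ (witness j=4)
  i=4: ✗ (none in [5,6])
Positions where it holds: {1, 2, 3} → 3.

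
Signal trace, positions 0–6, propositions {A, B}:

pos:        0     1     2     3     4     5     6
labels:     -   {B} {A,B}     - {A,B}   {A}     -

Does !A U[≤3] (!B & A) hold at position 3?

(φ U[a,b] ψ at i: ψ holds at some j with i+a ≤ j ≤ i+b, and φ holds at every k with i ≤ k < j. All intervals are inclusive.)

No

Need some j in [3,6] with (!B & A), and !A at every k in [3,j-1].
  j=3: (!B & A) false.
  j=4: (!B & A) false.
  j=5: (!B & A) holds, but !A fails at k=4 → not this j.
  j=6: (!B & A) false.
No j in the window works → until fails.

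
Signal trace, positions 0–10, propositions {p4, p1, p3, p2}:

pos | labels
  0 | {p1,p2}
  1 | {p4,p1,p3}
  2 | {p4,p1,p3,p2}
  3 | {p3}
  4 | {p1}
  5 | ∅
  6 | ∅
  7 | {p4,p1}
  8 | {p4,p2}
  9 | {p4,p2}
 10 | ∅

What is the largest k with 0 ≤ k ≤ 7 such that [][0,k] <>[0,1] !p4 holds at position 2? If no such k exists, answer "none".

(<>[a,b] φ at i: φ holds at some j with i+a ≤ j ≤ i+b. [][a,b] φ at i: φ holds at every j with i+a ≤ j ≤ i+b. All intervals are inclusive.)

4

<>[0,1] !p4 must hold from j=2 onward; find where it first fails.
  j=2: holds
  j=3: holds
  j=4: holds
  j=5: holds
  j=6: holds
  j=7: fails
Holds on [2,6], so largest k = 4.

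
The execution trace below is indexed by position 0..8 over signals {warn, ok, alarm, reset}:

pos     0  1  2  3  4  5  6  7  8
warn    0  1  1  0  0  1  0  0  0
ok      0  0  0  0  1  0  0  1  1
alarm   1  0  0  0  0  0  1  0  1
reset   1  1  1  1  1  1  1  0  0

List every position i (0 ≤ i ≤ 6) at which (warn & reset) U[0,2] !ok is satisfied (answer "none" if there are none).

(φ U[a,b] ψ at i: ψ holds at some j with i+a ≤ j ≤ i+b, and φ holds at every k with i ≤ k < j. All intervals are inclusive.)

0, 1, 2, 3, 5, 6

Evaluate at each i in [0,6]:
  i=0: ✓ (rhs at j=0)
  i=1: ✓ (rhs at j=1)
  i=2: ✓ (rhs at j=2)
  i=3: ✓ (rhs at j=3)
  i=4: ✗ (lhs fails at k=4 before rhs at j=5)
  i=5: ✓ (rhs at j=5)
  i=6: ✓ (rhs at j=6)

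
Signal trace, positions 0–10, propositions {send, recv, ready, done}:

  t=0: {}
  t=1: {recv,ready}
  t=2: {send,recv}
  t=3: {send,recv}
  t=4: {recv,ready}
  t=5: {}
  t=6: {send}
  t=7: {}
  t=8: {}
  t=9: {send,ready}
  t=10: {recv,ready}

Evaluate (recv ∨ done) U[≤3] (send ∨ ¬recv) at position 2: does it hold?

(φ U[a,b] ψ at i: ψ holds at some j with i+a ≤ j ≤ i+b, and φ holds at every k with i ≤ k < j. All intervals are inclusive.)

True

Need some j in [2,5] with (send ∨ ¬recv), and (recv ∨ done) at every k in [2,j-1].
  j=2: (send ∨ ¬recv) holds; no prefix to check → satisfied.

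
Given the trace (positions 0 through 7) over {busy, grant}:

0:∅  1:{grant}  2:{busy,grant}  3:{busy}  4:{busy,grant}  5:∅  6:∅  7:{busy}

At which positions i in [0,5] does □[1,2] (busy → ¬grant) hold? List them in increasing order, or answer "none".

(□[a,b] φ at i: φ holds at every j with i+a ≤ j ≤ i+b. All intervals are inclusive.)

4, 5

Evaluate at each i in [0,5]:
  i=0: ✗ (fails at j=2)
  i=1: ✗ (fails at j=2)
  i=2: ✗ (fails at j=4)
  i=3: ✗ (fails at j=4)
  i=4: ✓ (all of [5,6])
  i=5: ✓ (all of [6,7])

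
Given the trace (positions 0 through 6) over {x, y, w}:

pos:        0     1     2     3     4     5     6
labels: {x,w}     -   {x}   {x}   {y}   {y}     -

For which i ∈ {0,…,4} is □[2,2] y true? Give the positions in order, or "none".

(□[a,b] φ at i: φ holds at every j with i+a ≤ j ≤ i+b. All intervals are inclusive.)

Evaluate at each i in [0,4]:
  i=0: ✗ (fails at j=2)
  i=1: ✗ (fails at j=3)
  i=2: ✓ (all of [4,4])
  i=3: ✓ (all of [5,5])
  i=4: ✗ (fails at j=6)

2, 3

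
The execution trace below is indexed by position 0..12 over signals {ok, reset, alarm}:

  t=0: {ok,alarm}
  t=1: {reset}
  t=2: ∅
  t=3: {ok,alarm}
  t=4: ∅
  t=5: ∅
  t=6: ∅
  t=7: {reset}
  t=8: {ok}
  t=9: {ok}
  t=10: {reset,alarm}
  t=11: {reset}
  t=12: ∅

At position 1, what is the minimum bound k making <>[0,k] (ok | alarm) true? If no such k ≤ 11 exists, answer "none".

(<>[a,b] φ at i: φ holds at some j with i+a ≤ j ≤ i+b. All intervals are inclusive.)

2

Scan j = 1,2,… for (ok | alarm):
  j=1: fails
  j=2: fails
  j=3: holds
First hit at j=3, so smallest k = 3-1 = 2.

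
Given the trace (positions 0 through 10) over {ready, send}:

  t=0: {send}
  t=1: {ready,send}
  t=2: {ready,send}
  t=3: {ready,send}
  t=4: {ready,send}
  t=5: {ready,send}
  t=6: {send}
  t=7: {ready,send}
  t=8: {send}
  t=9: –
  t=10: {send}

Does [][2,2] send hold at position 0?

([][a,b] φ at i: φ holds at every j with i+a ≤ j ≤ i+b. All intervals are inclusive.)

Check send at every j in [2,2]:
  j=2: true
All positions satisfy it → formula holds.

Holds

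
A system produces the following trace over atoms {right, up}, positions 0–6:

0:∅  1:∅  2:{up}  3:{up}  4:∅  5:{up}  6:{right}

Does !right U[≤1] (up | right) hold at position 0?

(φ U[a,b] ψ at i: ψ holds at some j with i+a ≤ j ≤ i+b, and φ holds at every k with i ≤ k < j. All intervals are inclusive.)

Need some j in [0,1] with (up | right), and !right at every k in [0,j-1].
  j=0: (up | right) false.
  j=1: (up | right) false.
No j in the window works → until fails.

Does not hold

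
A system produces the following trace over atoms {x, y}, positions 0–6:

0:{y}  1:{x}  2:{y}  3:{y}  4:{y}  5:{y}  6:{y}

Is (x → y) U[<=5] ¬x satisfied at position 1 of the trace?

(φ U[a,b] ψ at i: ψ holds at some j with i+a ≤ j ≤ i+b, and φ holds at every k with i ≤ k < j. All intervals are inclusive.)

Need some j in [1,6] with ¬x, and (x → y) at every k in [1,j-1].
  j=1: ¬x false.
  j=2: ¬x holds, but (x → y) fails at k=1 → not this j.
  j=3: ¬x holds, but (x → y) fails at k=1 → not this j.
  j=4: ¬x holds, but (x → y) fails at k=1 → not this j.
  j=5: ¬x holds, but (x → y) fails at k=1 → not this j.
  j=6: ¬x holds, but (x → y) fails at k=1 → not this j.
No j in the window works → until fails.

False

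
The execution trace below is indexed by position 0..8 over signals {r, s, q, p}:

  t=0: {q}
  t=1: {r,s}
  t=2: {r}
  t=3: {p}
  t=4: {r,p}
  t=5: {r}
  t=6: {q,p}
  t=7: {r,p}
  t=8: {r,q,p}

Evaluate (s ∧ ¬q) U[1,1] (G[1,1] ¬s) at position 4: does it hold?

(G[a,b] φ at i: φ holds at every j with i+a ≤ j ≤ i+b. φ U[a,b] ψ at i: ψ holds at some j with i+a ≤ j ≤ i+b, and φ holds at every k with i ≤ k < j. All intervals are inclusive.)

Does not hold

Need some j in [5,5] with G[1,1] ¬s, and (s ∧ ¬q) at every k in [4,j-1].
  j=5: G[1,1] ¬s holds, but (s ∧ ¬q) fails at k=4 → not this j.
No j in the window works → until fails.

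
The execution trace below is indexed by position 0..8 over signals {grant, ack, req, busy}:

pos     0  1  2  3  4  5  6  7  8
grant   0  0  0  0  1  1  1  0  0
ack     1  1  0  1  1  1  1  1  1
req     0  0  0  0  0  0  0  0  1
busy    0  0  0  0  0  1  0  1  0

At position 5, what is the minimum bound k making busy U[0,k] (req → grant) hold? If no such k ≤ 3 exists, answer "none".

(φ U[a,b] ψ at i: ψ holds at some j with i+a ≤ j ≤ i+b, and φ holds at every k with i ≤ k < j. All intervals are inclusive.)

Need earliest j ≥ 5 with (req → grant), and busy at every k in [5,j-1].
  j=5: rhs holds (empty prefix). k = 0.

0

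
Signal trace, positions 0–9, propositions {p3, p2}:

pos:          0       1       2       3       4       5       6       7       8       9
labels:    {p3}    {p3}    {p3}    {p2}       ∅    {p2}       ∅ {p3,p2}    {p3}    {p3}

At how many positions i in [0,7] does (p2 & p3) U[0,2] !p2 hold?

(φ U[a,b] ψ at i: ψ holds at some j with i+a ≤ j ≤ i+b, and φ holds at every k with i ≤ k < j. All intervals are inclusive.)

6

Evaluate at each i in [0,7]:
  i=0: ✓ (rhs at j=0)
  i=1: ✓ (rhs at j=1)
  i=2: ✓ (rhs at j=2)
  i=3: ✗ (lhs fails at k=3 before rhs at j=4)
  i=4: ✓ (rhs at j=4)
  i=5: ✗ (lhs fails at k=5 before rhs at j=6)
  i=6: ✓ (rhs at j=6)
  i=7: ✓ (rhs at j=8; lhs holds on [7,7])
Positions where it holds: {0, 1, 2, 4, 6, 7} → 6.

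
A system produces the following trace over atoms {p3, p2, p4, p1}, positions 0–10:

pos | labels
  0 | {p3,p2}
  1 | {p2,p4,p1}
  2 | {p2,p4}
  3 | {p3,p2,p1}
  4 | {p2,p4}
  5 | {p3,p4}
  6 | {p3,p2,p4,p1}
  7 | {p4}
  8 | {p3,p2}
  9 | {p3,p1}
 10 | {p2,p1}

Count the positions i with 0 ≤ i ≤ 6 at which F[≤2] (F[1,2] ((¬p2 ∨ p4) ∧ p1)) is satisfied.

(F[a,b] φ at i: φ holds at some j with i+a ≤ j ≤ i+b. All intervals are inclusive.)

6

Evaluate at each i in [0,6]:
  i=0: ✓ (witness j=0)
  i=1: ✗ (none in [1,3])
  i=2: ✓ (witness j=4)
  i=3: ✓ (witness j=4)
  i=4: ✓ (witness j=4)
  i=5: ✓ (witness j=5)
  i=6: ✓ (witness j=7)
Positions where it holds: {0, 2, 3, 4, 5, 6} → 6.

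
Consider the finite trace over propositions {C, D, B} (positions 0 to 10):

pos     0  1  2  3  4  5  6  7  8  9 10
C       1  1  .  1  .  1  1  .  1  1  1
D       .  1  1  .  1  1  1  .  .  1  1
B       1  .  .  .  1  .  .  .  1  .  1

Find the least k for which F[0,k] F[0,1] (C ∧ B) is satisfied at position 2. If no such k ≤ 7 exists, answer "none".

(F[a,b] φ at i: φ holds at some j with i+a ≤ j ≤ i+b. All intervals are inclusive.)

5

Scan j = 2,3,… for F[0,1] (C ∧ B):
  j=2: fails
  j=3: fails
  j=4: fails
  j=5: fails
  j=6: fails
  j=7: holds
First hit at j=7, so smallest k = 7-2 = 5.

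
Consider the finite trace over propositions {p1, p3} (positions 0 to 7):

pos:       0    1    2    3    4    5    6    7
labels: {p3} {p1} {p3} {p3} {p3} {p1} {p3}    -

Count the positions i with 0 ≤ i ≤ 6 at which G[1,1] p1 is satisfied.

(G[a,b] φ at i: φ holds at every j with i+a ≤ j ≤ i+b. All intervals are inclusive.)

2

Evaluate at each i in [0,6]:
  i=0: ✓ (all of [1,1])
  i=1: ✗ (fails at j=2)
  i=2: ✗ (fails at j=3)
  i=3: ✗ (fails at j=4)
  i=4: ✓ (all of [5,5])
  i=5: ✗ (fails at j=6)
  i=6: ✗ (fails at j=7)
Positions where it holds: {0, 4} → 2.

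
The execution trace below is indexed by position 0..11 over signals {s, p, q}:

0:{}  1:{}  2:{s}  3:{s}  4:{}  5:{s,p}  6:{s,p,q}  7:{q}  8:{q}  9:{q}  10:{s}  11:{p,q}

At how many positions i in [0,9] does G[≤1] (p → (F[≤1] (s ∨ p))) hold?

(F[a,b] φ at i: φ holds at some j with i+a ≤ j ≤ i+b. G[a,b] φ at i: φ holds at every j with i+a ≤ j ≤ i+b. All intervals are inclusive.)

10

Evaluate at each i in [0,9]:
  i=0: ✓ (all of [0,1])
  i=1: ✓ (all of [1,2])
  i=2: ✓ (all of [2,3])
  i=3: ✓ (all of [3,4])
  i=4: ✓ (all of [4,5])
  i=5: ✓ (all of [5,6])
  i=6: ✓ (all of [6,7])
  i=7: ✓ (all of [7,8])
  i=8: ✓ (all of [8,9])
  i=9: ✓ (all of [9,10])
Positions where it holds: {0, 1, 2, 3, 4, 5, 6, 7, 8, 9} → 10.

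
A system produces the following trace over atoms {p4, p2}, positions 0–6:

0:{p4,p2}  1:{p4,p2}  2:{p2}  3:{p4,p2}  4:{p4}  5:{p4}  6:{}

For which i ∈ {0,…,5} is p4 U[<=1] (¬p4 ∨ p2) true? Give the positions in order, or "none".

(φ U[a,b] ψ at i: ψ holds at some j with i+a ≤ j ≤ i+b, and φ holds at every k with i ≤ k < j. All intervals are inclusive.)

Evaluate at each i in [0,5]:
  i=0: ✓ (rhs at j=0)
  i=1: ✓ (rhs at j=1)
  i=2: ✓ (rhs at j=2)
  i=3: ✓ (rhs at j=3)
  i=4: ✗ (no rhs in [4,5])
  i=5: ✓ (rhs at j=6; lhs holds on [5,5])

0, 1, 2, 3, 5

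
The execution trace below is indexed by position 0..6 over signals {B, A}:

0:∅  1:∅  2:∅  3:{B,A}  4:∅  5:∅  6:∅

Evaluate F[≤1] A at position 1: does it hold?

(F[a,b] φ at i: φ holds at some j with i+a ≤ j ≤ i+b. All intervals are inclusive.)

Does not hold

Check A at each j in [1,2]:
  j=1: false
  j=2: false
No position in the window satisfies it → formula fails.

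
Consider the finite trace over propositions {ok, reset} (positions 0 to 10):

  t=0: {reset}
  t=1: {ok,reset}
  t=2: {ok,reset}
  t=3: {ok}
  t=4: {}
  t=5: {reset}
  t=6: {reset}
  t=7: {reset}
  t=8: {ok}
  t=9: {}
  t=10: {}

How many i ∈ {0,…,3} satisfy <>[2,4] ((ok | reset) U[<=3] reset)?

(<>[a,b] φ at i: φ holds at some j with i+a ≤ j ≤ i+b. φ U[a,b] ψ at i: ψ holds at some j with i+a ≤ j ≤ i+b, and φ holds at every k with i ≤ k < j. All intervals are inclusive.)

Evaluate at each i in [0,3]:
  i=0: ✓ (witness j=2)
  i=1: ✓ (witness j=5)
  i=2: ✓ (witness j=5)
  i=3: ✓ (witness j=5)
Positions where it holds: {0, 1, 2, 3} → 4.

4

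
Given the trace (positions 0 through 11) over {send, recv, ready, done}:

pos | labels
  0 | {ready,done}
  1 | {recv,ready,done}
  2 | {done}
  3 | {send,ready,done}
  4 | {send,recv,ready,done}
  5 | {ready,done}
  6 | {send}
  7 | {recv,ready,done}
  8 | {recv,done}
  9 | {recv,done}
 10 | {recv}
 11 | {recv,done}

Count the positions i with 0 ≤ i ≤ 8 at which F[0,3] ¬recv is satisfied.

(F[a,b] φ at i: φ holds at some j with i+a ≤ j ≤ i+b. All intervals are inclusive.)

7

Evaluate at each i in [0,8]:
  i=0: ✓ (witness j=0)
  i=1: ✓ (witness j=2)
  i=2: ✓ (witness j=2)
  i=3: ✓ (witness j=3)
  i=4: ✓ (witness j=5)
  i=5: ✓ (witness j=5)
  i=6: ✓ (witness j=6)
  i=7: ✗ (none in [7,10])
  i=8: ✗ (none in [8,11])
Positions where it holds: {0, 1, 2, 3, 4, 5, 6} → 7.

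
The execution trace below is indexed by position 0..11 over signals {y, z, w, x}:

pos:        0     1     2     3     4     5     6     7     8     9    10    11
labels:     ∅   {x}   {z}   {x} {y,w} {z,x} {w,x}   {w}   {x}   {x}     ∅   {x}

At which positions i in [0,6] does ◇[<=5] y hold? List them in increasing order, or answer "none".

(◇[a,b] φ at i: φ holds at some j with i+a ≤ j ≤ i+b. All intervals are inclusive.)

0, 1, 2, 3, 4

Evaluate at each i in [0,6]:
  i=0: ✓ (witness j=4)
  i=1: ✓ (witness j=4)
  i=2: ✓ (witness j=4)
  i=3: ✓ (witness j=4)
  i=4: ✓ (witness j=4)
  i=5: ✗ (none in [5,10])
  i=6: ✗ (none in [6,11])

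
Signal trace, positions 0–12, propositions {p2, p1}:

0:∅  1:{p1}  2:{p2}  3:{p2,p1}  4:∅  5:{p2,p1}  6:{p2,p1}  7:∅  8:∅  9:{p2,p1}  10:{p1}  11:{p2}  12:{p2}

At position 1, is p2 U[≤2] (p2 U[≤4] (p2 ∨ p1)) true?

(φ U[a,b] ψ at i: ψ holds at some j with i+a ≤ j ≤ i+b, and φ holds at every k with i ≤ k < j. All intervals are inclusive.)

Need some j in [1,3] with (p2 U[≤4] (p2 ∨ p1)), and p2 at every k in [1,j-1].
  j=1: (p2 U[≤4] (p2 ∨ p1)) holds; no prefix to check → satisfied.

True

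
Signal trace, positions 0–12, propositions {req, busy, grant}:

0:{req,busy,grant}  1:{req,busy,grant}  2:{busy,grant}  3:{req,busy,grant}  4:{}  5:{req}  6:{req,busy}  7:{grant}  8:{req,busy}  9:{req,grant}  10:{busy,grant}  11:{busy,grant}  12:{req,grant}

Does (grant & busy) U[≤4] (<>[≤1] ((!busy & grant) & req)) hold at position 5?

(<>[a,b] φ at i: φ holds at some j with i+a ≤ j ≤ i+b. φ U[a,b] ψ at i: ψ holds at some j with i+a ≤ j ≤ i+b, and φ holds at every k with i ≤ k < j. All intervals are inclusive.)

No

Need some j in [5,9] with <>[≤1] ((!busy & grant) & req), and (grant & busy) at every k in [5,j-1].
  j=5: <>[≤1] ((!busy & grant) & req) — fails (none in [5,6]).
  j=6: <>[≤1] ((!busy & grant) & req) — fails (none in [6,7]).
  j=7: <>[≤1] ((!busy & grant) & req) — fails (none in [7,8]).
  j=8: <>[≤1] ((!busy & grant) & req) holds, but (grant & busy) fails at k=5 → not this j.
  j=9: <>[≤1] ((!busy & grant) & req) holds, but (grant & busy) fails at k=5 → not this j.
No j in the window works → until fails.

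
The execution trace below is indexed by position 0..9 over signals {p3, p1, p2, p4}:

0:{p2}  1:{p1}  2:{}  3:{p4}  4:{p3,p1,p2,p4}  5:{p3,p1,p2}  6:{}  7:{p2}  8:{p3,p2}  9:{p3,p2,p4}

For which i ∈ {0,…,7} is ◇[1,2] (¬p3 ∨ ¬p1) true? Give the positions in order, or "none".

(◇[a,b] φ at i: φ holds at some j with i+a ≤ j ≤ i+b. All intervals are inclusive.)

0, 1, 2, 4, 5, 6, 7

Evaluate at each i in [0,7]:
  i=0: ✓ (witness j=1)
  i=1: ✓ (witness j=2)
  i=2: ✓ (witness j=3)
  i=3: ✗ (none in [4,5])
  i=4: ✓ (witness j=6)
  i=5: ✓ (witness j=6)
  i=6: ✓ (witness j=7)
  i=7: ✓ (witness j=8)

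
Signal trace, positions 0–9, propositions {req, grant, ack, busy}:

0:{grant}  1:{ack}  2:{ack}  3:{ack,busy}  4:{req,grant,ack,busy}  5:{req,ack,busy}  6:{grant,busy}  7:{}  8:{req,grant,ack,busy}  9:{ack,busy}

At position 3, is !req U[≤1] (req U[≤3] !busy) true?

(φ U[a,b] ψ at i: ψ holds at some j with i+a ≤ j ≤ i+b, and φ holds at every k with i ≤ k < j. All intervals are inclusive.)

Need some j in [3,4] with (req U[≤3] !busy), and !req at every k in [3,j-1].
  j=3: (req U[≤3] !busy) — fails.
  j=4: (req U[≤3] !busy) — fails.
No j in the window works → until fails.

False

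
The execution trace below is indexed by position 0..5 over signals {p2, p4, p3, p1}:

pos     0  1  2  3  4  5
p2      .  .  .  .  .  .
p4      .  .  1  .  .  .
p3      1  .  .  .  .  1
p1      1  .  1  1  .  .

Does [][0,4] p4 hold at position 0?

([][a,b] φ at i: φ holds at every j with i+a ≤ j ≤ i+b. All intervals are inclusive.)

Check p4 at every j in [0,4]:
  j=0: false
  j=1: false
  j=2: true
  j=3: false
  j=4: false
Fails at j=0 → formula fails.

Does not hold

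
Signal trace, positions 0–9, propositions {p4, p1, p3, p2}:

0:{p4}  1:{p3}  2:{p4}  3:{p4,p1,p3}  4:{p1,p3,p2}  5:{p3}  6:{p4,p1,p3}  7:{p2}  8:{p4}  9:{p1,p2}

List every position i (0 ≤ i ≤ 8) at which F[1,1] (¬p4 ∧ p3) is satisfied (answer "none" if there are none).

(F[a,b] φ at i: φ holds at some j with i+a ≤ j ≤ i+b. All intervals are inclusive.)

Evaluate at each i in [0,8]:
  i=0: ✓ (witness j=1)
  i=1: ✗ (none in [2,2])
  i=2: ✗ (none in [3,3])
  i=3: ✓ (witness j=4)
  i=4: ✓ (witness j=5)
  i=5: ✗ (none in [6,6])
  i=6: ✗ (none in [7,7])
  i=7: ✗ (none in [8,8])
  i=8: ✗ (none in [9,9])

0, 3, 4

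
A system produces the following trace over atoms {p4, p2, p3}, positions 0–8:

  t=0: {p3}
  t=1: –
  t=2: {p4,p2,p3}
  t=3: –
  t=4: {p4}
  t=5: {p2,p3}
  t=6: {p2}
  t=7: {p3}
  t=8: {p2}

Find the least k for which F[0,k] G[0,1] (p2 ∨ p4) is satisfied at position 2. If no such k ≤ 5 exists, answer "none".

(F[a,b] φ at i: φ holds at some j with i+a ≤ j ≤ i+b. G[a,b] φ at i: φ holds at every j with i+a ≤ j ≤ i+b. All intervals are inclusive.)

2

Scan j = 2,3,… for G[0,1] (p2 ∨ p4):
  j=2: fails
  j=3: fails
  j=4: holds
First hit at j=4, so smallest k = 4-2 = 2.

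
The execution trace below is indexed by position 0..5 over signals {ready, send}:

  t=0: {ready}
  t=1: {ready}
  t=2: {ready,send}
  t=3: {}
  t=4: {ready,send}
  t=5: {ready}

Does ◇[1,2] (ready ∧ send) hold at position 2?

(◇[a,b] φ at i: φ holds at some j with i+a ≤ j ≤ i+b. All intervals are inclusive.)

Check (ready ∧ send) at each j in [3,4]:
  j=3: false
  j=4: true
Found at j=4 → formula holds.

Yes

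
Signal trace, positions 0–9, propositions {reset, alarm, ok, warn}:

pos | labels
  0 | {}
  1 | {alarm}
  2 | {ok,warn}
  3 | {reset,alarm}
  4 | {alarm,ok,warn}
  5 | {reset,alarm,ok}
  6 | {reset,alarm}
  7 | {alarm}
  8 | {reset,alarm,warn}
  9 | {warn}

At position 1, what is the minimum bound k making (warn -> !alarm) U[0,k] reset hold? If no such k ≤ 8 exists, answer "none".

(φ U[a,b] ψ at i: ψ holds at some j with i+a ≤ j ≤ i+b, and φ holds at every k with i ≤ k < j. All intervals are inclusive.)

Need earliest j ≥ 1 with reset, and (warn -> !alarm) at every k in [1,j-1].
  j=1: rhs fails.
  j=2: rhs fails.
  j=3: rhs holds; lhs holds on [1,2]. k = 2.

2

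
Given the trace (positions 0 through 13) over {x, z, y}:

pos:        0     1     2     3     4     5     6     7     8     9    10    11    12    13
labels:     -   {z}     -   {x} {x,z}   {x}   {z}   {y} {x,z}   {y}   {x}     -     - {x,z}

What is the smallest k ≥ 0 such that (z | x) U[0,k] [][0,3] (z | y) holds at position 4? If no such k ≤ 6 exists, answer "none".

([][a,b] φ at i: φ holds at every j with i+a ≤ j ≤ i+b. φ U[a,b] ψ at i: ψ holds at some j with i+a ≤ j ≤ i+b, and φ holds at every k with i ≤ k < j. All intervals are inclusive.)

Need earliest j ≥ 4 with [][0,3] (z | y), and (z | x) at every k in [4,j-1].
  j=4: rhs fails.
  j=5: rhs fails.
  j=6: rhs holds; lhs holds on [4,5]. k = 2.

2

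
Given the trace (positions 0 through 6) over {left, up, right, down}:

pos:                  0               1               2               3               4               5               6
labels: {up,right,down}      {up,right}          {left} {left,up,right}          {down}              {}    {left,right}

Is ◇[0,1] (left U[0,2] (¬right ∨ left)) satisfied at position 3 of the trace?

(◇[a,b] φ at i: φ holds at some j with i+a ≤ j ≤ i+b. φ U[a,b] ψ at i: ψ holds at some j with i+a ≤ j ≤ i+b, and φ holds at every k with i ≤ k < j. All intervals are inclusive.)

Check (left U[0,2] (¬right ∨ left)) at each j in [3,4]:
  j=3: holds
  j=4: holds
Found at j=3 → formula holds.

True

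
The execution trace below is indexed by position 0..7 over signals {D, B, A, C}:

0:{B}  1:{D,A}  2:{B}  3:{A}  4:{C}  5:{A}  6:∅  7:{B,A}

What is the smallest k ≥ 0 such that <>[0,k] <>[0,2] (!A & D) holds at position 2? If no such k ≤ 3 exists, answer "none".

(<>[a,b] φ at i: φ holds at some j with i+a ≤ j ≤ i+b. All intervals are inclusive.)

none

Scan j = 2,3,… for <>[0,2] (!A & D):
  j=2: fails
  j=3: fails
  j=4: fails
  j=5: fails
No j in [2,5] satisfies it → none.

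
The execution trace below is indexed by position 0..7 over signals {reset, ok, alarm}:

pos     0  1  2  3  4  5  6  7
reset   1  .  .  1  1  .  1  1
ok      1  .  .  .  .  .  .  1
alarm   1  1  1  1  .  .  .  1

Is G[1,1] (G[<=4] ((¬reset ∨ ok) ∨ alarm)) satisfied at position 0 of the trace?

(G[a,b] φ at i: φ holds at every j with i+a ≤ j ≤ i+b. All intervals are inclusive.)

Check G[<=4] ((¬reset ∨ ok) ∨ alarm) at every j in [1,1]:
  j=1: fails at 4
Fails at j=1 → formula fails.

No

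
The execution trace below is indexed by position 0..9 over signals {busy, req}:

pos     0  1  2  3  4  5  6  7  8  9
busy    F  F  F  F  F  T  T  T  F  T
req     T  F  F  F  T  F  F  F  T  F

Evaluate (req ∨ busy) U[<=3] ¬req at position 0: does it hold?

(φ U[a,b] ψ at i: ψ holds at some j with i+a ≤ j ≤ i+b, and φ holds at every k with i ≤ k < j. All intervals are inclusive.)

Need some j in [0,3] with ¬req, and (req ∨ busy) at every k in [0,j-1].
  j=0: ¬req false.
  j=1: ¬req holds; (req ∨ busy) holds at every k in [0,0] → satisfied.

True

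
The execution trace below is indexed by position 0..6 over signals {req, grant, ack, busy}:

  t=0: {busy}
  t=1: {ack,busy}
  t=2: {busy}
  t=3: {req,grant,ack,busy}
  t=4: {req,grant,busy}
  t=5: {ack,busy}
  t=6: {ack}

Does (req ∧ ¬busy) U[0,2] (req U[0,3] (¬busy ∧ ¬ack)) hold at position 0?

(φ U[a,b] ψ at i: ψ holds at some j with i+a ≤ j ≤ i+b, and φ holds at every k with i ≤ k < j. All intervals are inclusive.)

Does not hold

Need some j in [0,2] with (req U[0,3] (¬busy ∧ ¬ack)), and (req ∧ ¬busy) at every k in [0,j-1].
  j=0: (req U[0,3] (¬busy ∧ ¬ack)) — fails.
  j=1: (req U[0,3] (¬busy ∧ ¬ack)) — fails.
  j=2: (req U[0,3] (¬busy ∧ ¬ack)) — fails.
No j in the window works → until fails.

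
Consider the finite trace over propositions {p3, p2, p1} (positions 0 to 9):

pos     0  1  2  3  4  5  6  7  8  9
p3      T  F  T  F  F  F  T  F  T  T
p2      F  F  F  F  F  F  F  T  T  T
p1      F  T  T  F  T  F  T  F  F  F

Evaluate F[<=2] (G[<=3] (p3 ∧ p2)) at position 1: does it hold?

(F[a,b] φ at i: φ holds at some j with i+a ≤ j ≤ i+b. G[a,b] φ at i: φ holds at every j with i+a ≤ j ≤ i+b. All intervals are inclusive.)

Check G[<=3] (p3 ∧ p2) at each j in [1,3]:
  j=1: fails at 1
  j=2: fails at 2
  j=3: fails at 3
No position in the window satisfies it → formula fails.

No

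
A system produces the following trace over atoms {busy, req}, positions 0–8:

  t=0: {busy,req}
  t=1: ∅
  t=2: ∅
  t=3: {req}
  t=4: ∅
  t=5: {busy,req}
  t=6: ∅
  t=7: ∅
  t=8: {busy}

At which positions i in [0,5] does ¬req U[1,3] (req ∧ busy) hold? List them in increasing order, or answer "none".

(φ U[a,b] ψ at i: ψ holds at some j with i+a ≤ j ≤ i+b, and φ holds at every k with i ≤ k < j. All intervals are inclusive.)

4

Evaluate at each i in [0,5]:
  i=0: ✗ (no rhs in [1,3])
  i=1: ✗ (no rhs in [2,4])
  i=2: ✗ (lhs fails at k=3 before rhs at j=5)
  i=3: ✗ (lhs fails at k=3 before rhs at j=5)
  i=4: ✓ (rhs at j=5; lhs holds on [4,4])
  i=5: ✗ (no rhs in [6,8])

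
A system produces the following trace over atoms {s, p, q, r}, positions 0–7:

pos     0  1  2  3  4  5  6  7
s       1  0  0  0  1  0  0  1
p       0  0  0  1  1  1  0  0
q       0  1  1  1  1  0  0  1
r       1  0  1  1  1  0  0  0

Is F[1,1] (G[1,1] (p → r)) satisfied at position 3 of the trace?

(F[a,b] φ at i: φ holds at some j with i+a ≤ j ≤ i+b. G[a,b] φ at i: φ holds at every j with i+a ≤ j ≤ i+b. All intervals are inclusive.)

Does not hold

Check G[1,1] (p → r) at each j in [4,4]:
  j=4: fails at 5
No position in the window satisfies it → formula fails.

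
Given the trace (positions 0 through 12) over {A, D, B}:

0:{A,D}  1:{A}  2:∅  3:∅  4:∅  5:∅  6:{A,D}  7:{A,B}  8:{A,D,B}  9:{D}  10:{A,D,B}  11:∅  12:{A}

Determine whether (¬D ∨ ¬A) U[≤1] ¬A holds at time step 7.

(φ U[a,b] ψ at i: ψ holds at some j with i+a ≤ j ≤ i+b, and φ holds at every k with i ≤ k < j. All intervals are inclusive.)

Does not hold

Need some j in [7,8] with ¬A, and (¬D ∨ ¬A) at every k in [7,j-1].
  j=7: ¬A false.
  j=8: ¬A false.
No j in the window works → until fails.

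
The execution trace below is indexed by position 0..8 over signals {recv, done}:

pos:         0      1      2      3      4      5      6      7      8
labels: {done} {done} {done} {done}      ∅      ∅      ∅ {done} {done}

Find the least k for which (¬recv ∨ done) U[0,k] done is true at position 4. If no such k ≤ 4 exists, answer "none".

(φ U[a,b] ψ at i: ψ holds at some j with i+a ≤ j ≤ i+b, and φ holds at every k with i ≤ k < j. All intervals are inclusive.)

3

Need earliest j ≥ 4 with done, and (¬recv ∨ done) at every k in [4,j-1].
  j=4: rhs fails.
  j=5: rhs fails.
  j=6: rhs fails.
  j=7: rhs holds; lhs holds on [4,6]. k = 3.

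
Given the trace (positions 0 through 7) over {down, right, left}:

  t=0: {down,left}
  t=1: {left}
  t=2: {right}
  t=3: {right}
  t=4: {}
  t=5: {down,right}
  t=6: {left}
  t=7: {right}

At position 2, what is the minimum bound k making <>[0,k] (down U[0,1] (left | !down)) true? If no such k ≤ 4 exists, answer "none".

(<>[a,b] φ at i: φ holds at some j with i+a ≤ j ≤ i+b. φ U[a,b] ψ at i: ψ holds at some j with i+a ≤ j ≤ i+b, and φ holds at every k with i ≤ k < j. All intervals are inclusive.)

Scan j = 2,3,… for (down U[0,1] (left | !down)):
  j=2: holds
First hit at j=2, so smallest k = 2-2 = 0.

0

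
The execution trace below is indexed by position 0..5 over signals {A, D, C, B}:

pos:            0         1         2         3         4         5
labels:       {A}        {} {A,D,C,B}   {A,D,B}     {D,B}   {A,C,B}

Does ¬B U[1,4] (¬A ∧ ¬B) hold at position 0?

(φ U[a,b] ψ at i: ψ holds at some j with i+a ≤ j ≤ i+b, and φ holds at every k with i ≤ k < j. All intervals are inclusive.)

Need some j in [1,4] with (¬A ∧ ¬B), and ¬B at every k in [0,j-1].
  j=1: (¬A ∧ ¬B) holds; ¬B holds at every k in [0,0] → satisfied.

Holds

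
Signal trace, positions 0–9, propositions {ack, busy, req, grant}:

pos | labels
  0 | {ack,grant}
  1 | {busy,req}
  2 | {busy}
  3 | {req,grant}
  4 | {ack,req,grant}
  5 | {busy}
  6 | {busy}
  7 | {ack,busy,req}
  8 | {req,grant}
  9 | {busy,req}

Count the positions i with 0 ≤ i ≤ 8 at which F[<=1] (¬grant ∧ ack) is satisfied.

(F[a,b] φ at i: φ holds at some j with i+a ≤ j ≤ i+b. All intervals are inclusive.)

2

Evaluate at each i in [0,8]:
  i=0: ✗ (none in [0,1])
  i=1: ✗ (none in [1,2])
  i=2: ✗ (none in [2,3])
  i=3: ✗ (none in [3,4])
  i=4: ✗ (none in [4,5])
  i=5: ✗ (none in [5,6])
  i=6: ✓ (witness j=7)
  i=7: ✓ (witness j=7)
  i=8: ✗ (none in [8,9])
Positions where it holds: {6, 7} → 2.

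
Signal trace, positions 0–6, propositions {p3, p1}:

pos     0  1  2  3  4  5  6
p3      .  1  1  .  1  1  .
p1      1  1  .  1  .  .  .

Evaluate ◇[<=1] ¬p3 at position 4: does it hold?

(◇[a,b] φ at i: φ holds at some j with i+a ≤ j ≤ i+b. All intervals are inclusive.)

Check ¬p3 at each j in [4,5]:
  j=4: false
  j=5: false
No position in the window satisfies it → formula fails.

False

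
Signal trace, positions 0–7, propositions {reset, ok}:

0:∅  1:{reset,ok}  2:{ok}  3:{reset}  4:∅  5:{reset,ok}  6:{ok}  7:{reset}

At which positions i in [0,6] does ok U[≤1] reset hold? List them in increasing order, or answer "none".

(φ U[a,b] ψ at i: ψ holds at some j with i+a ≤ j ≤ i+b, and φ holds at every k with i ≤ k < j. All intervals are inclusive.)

1, 2, 3, 5, 6

Evaluate at each i in [0,6]:
  i=0: ✗ (lhs fails at k=0 before rhs at j=1)
  i=1: ✓ (rhs at j=1)
  i=2: ✓ (rhs at j=3; lhs holds on [2,2])
  i=3: ✓ (rhs at j=3)
  i=4: ✗ (lhs fails at k=4 before rhs at j=5)
  i=5: ✓ (rhs at j=5)
  i=6: ✓ (rhs at j=7; lhs holds on [6,6])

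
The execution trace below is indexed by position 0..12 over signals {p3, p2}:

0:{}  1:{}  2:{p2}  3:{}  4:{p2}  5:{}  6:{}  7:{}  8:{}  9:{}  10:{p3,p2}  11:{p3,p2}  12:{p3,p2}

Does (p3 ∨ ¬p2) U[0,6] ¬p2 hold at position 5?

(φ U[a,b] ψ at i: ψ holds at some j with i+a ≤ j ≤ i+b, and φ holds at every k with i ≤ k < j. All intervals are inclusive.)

Need some j in [5,11] with ¬p2, and (p3 ∨ ¬p2) at every k in [5,j-1].
  j=5: ¬p2 holds; no prefix to check → satisfied.

True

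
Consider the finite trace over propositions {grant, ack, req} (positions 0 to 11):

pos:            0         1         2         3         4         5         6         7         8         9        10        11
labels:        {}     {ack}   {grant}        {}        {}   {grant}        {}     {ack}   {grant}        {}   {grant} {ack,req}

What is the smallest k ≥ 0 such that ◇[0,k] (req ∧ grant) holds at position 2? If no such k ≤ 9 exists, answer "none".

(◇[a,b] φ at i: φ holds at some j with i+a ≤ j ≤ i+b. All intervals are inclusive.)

none

Scan j = 2,3,… for (req ∧ grant):
  j=2: fails
  j=3: fails
  j=4: fails
  j=5: fails
  j=6: fails
  j=7: fails
  j=8: fails
  j=9: fails
  j=10: fails
  j=11: fails
No j in [2,11] satisfies it → none.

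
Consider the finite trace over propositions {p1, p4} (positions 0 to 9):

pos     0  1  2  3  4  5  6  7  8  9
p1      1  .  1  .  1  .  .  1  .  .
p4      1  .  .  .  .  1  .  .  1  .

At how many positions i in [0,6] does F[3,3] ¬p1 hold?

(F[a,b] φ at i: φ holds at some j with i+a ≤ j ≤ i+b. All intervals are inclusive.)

5

Evaluate at each i in [0,6]:
  i=0: ✓ (witness j=3)
  i=1: ✗ (none in [4,4])
  i=2: ✓ (witness j=5)
  i=3: ✓ (witness j=6)
  i=4: ✗ (none in [7,7])
  i=5: ✓ (witness j=8)
  i=6: ✓ (witness j=9)
Positions where it holds: {0, 2, 3, 5, 6} → 5.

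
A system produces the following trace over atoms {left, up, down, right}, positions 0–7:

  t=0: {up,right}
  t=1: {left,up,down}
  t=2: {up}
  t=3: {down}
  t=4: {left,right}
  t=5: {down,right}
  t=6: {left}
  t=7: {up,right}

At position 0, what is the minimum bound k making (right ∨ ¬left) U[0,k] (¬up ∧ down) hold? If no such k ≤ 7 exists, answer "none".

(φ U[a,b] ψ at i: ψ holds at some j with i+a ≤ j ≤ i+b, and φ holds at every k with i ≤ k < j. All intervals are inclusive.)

none

Need earliest j ≥ 0 with (¬up ∧ down), and (right ∨ ¬left) at every k in [0,j-1].
  j=0: rhs fails.
  j=1: rhs fails.
  j=2: rhs fails.
  j=3: rhs holds but lhs fails at k=1.
  j=4: rhs fails.
  j=5: rhs holds but lhs fails at k=1.
  j=6: rhs fails.
  j=7: rhs fails.
No witness within the range → none.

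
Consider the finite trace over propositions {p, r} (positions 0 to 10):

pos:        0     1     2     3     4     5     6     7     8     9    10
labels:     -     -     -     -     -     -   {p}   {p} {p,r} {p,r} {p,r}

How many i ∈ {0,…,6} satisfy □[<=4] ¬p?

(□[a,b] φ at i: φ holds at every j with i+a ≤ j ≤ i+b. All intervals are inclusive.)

2

Evaluate at each i in [0,6]:
  i=0: ✓ (all of [0,4])
  i=1: ✓ (all of [1,5])
  i=2: ✗ (fails at j=6)
  i=3: ✗ (fails at j=6)
  i=4: ✗ (fails at j=6)
  i=5: ✗ (fails at j=6)
  i=6: ✗ (fails at j=6)
Positions where it holds: {0, 1} → 2.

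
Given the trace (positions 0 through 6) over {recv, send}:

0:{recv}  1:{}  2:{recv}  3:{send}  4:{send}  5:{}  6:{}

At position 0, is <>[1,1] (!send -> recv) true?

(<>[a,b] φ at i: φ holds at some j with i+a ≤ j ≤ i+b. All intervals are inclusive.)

Does not hold

Check (!send -> recv) at each j in [1,1]:
  j=1: false
No position in the window satisfies it → formula fails.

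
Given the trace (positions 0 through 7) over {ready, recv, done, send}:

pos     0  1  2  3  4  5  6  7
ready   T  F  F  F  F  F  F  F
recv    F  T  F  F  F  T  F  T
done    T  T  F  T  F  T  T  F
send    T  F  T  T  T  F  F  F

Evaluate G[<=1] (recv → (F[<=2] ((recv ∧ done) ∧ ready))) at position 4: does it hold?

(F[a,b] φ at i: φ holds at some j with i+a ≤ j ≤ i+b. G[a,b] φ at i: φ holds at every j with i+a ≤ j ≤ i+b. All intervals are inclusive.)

False

Check (recv → (F[<=2] ((recv ∧ done) ∧ ready))) at every j in [4,5]:
  j=4: antecedent false → ✓
  j=5: antecedent true; consequent fails (none in [5,7]) → ✗
Fails at j=5 → formula fails.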